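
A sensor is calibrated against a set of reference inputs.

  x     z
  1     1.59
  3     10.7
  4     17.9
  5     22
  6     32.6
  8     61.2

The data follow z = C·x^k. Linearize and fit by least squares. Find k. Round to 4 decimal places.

k = 1.7146

Linearized form: ln z = k·ln x + ln C. From the 6 transformed points,
AᵀA = [[13.2535, 7.9655]; [7.9655, 6]], rhs = [26.3762, 16.4083]ᵀ  (here Σln x = 7.9655, Σ(ln x)² = 13.2535, Σln z = 16.4083, Σln x·ln z = 26.3762).
Δ = 13.2535·6 − (7.9655)² = 16.0713; k = (26.3762·6 − 7.9655·16.4083)/16.0713 = 1.71462, ln C = (13.2535·16.4083 − 7.9655·26.3762)/16.0713 = 0.45839.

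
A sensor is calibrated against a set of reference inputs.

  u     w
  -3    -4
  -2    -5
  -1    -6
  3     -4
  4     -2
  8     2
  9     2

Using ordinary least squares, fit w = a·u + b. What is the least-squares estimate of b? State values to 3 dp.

b = -4.029

The normal equations are: 184·a + 18·b = 42;  18·a + 7·b = -17.
Determinant 184·7 − 18² = 964.
a = (42·7 − 18·(-17))/964 = 150/241; b = (184·(-17) − 18·42)/964 = -971/241.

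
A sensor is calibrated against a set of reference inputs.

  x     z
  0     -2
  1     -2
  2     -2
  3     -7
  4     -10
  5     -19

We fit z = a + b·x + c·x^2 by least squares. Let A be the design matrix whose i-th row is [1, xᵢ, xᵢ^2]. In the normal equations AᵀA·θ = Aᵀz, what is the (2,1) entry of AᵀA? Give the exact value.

Row 2 ↔ basis x, column 1 ↔ basis 1, so (AᵀA)_{2,1} = Σᵢ x = (0)·(1) + (1)·(1) + (2)·(1) + (3)·(1) + (4)·(1) + (5)·(1) = 15.

15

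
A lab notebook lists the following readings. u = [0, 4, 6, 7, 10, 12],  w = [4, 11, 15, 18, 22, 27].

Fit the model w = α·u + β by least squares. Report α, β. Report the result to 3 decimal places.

Entries of XᵀX: Σu·u = 345, Σu = 39, Σ1 = 6.
Moment sums: Σu·w = 804, Σw = 97.
Normal equations: [[345, 39]; [39, 6]]·[α, β]ᵀ = [804, 97]ᵀ.
det = 345·6 − 39² = 549.
α = (804·6 − 39·97)/549 = 347/183; β = (345·97 − 39·804)/549 = 703/183.

α = 1.896, β = 3.842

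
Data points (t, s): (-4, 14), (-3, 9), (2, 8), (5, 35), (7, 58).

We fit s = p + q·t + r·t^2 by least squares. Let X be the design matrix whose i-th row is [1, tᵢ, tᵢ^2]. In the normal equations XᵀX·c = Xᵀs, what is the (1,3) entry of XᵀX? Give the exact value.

103

Row 1 ↔ basis 1, column 3 ↔ basis t^2, so (XᵀX)_{1,3} = Σᵢ t^2 = (1)·(16) + (1)·(9) + (1)·(4) + (1)·(25) + (1)·(49) = 103.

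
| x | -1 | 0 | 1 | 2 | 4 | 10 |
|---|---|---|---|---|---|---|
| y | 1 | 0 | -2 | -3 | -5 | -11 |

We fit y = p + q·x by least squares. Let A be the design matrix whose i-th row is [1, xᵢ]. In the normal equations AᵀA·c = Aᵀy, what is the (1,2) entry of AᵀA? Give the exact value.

Row 1 ↔ basis 1, column 2 ↔ basis x, so (AᵀA)_{1,2} = Σᵢ x = (1)·(-1) + (1)·(0) + (1)·(1) + (1)·(2) + (1)·(4) + (1)·(10) = 16.

16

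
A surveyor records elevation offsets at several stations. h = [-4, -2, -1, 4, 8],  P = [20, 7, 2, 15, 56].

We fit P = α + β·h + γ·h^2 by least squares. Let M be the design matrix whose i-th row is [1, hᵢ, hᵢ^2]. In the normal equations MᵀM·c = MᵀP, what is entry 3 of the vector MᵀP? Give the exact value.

4174

Entry 3 ↔ basis h^2, so (MᵀP)_{3} = Σᵢ (h^2)·Pᵢ = (16)·(20) + (4)·(7) + (1)·(2) + (16)·(15) + (64)·(56) = 4174.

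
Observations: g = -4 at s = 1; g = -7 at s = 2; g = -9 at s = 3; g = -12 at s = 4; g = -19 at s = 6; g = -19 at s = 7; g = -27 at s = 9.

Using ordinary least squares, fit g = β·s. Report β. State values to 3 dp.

β = -2.974

Entries of AᵀA: Σs·s = 196.
Moment sums: Σs·g = -583.
β = (-583)/196 = -2.97449.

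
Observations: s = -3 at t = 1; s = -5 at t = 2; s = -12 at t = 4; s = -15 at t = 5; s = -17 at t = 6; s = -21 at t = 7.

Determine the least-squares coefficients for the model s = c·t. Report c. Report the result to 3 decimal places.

AᵀA·[c]ᵀ = Aᵀs reads: 131·c = -385.
(Σt·t = 131, Σt·s = -385.)
Hence c = -385 / 131 ≈ -2.93893.

c = -2.939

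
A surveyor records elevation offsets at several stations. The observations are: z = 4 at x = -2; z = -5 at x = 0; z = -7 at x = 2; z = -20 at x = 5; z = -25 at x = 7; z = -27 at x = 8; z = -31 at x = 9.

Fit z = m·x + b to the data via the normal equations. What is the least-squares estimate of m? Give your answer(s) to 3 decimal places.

Normal-equation sums: Σx·x = 227, Σx = 29, Σ1 = 7.
For Aᵀz: Σx·z = -792, Σz = -111.
Normal equations: [[227, 29]; [29, 7]]·[m, b]ᵀ = [-792, -111]ᵀ.
Determinant 227·7 − 29² = 748.
m = ((-792)·7 − 29·(-111))/748 = -2325/748; b = (227·(-111) − 29·(-792))/748 = -2229/748.

m = -3.108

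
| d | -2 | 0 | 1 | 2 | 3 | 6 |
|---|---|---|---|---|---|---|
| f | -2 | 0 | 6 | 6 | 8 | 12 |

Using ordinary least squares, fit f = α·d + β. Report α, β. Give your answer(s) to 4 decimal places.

α = 1.8214, β = 1.9643

From the data, Σd·d = 54, Σd = 10, Σ1 = 6.
And Σd·f = 118, Σf = 30.
Eliminating β: 6·(row 1) − 10·(row 2) gives 224·α = 6·118 − 10·30 = 408, so α = 51/28.
Then β = (30 − 10·(51/28))/6 = 55/28.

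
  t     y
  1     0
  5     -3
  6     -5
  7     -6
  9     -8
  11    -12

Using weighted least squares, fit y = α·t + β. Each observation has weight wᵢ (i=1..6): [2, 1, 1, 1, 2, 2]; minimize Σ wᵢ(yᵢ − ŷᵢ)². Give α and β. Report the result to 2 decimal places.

α = -1.16, β = 1.76

The normal equations are: 516·α + 60·β = -495;  60·α + 9·β = -54.
Eliminating β: 9·(row 1) − 60·(row 2) gives 1044·α = 9·(-495) − 60·(-54) = -1215, so α = -135/116.
Then β = ((-54) − 60·(-135/116))/9 = 51/29.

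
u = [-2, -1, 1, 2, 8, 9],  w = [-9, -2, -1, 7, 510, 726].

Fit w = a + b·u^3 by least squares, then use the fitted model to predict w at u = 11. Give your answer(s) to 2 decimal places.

Entries of MᵀM: Σ1 = 6, Σu^3 = 1241, Σu^3·u^3 = 793715.
And Σw = 1231, Σu^3·w = 790503.
MᵀM·[a, b]ᵀ = Mᵀw becomes [[6, 1241]; [1241, 793715]]·[a, b]ᵀ = [1231, 790503]ᵀ.
Eliminating b: 793715·(row 1) − 1241·(row 2) gives 3222209·a = 793715·1231 − 1241·790503 = -3951058, so a = -3951058/3222209.
Then b = (790503 − 1241·(-3951058/3222209))/793715 = 3215347/3222209.
At u = 11: ŵ = (-3951058/3222209)·(1) + (3215347/3222209)·(1331) = 4275675799/3222209.

ŵ = 1326.94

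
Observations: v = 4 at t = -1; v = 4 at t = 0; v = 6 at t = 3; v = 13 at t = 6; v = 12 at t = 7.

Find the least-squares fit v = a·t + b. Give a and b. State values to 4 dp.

a = 1.1800, b = 4.2600

Setting ∂/∂a … = 0 gives: 95·a + 15·b = 176;  15·a + 5·b = 39.
(Σt·t = 95, Σt = 15, Σ1 = 5, Σt·v = 176, Σv = 39.)
Eliminating b: 5·(row 1) − 15·(row 2) gives 250·a = 5·176 − 15·39 = 295, so a = 59/50.
Then b = (39 − 15·(59/50))/5 = 213/50.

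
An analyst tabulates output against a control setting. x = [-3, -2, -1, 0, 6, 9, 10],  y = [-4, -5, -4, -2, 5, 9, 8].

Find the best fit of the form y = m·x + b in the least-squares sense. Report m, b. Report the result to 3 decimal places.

MᵀM·[m, b]ᵀ = Mᵀy reads: 231·m + 19·b = 217;  19·m + 7·b = 7.
Δ = 231·7 − 19² = 1256.
m = (217·7 − 19·7)/1256 = 693/628; b = (231·7 − 19·217)/1256 = -1253/628.

m = 1.104, b = -1.995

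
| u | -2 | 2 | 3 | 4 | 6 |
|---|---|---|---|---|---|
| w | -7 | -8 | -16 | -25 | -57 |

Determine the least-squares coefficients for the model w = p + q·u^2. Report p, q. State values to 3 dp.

p = -1.370, q = -1.538

Forming AᵀA = [[5, 69]; [69, 1665]] and Aᵀw = [-113, -2656]ᵀ gives AᵀA·[p, q]ᵀ = Aᵀw.
det = 5·1665 − 69² = 3564.
p = ((-113)·1665 − 69·(-2656))/3564 = -1627/1188; q = (5·(-2656) − 69·(-113))/3564 = -5483/3564.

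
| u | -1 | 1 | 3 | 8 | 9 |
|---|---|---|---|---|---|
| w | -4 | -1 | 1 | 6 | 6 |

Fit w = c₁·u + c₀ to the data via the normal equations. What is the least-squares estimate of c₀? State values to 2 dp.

c₀ = -2.40

Compute the Gram sums: Σu·u = 156, Σu = 20, Σ1 = 5.
Moment sums: Σu·w = 108, Σw = 8.
Normal equations: [[156, 20]; [20, 5]]·[c₁, c₀]ᵀ = [108, 8]ᵀ.
det = 156·5 − 20² = 380.
c₁ = (108·5 − 20·8)/380 = 1; c₀ = (156·8 − 20·108)/380 = -12/5.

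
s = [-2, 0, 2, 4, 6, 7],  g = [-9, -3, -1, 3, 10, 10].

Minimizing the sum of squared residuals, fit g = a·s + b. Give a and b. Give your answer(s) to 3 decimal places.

With design matrix M, MᵀM = [[109, 17]; [17, 6]] and Mᵀg = [158, 10]ᵀ.
Δ = 109·6 − 17² = 365.
a = (158·6 − 17·10)/365 = 778/365; b = (109·10 − 17·158)/365 = -1596/365.

a = 2.132, b = -4.373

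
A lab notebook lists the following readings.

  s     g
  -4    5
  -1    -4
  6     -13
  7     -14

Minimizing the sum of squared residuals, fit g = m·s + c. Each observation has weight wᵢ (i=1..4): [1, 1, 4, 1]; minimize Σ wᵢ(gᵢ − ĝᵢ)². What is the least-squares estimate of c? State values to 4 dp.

AᵀWA·[m, c]ᵀ = AᵀWg reads: 210·m + 26·c = -426;  26·m + 7·c = -65.
Eliminating c: 7·(row 1) − 26·(row 2) gives 794·m = 7·(-426) − 26·(-65) = -1292, so m = -646/397.
Then c = ((-65) − 26·(-646/397))/7 = -1287/397.

c = -3.2418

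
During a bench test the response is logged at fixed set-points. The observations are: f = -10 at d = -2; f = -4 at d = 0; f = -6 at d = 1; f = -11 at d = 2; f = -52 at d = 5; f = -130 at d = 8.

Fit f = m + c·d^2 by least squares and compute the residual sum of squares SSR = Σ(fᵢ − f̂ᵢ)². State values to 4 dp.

AᵀA·[m, c]ᵀ = Aᵀf reads: 6·m + 98·c = -213;  98·m + 4754·c = -9710.
Δ = 6·4754 − 98² = 18920.
m = ((-213)·4754 − 98·(-9710))/18920 = -30511/9460; c = (6·(-9710) − 98·(-213))/18920 = -18693/9460.
Residuals: 10683/9460, -7329/9460, -1889/2365, 1223/9460, 1479/2365, -267/860; SSR = 28547/9460.

SSR = 3.0177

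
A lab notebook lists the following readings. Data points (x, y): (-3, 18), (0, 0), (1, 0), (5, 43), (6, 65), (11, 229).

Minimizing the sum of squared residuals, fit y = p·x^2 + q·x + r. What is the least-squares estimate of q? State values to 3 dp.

q = -0.775

The normal equations are: 16644·p + 1646·q + 192·r = 31286;  1646·p + 192·q + 20·r = 3070;  192·p + 20·q + 6·r = 355.
Inverting the 3×3 Gram matrix, [p, q, r]ᵀ = [449554/227973, -58889/75991, -616871/455946]ᵀ.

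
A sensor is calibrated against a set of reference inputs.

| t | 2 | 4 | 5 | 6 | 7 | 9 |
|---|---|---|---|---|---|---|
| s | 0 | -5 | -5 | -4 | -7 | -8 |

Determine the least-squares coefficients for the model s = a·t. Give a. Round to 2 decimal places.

a = -0.90

With design matrix X, XᵀX = [[211]] and Xᵀs = [-190]ᵀ.
Hence a = -190 / 211 ≈ -0.900474.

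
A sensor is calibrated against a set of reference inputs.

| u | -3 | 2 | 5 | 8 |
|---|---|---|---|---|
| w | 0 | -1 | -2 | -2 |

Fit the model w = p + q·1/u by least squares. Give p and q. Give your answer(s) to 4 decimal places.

The normal equations are: 4·p + (59/120)·q = -5;  (59/120)·p + (6001/14400)·q = -23/20.
(Σ1 = 4, Σ1/u = 59/120, Σ1/u·1/u = 6001/14400, Σw = -5, Σ1/u·w = -23/20.)
Eliminating q: (6001/14400)·(row 1) − (59/120)·(row 2) gives (6841/4800)·p = (6001/14400)·(-5) − (59/120)·(-23/20) = -21863/14400, so p = -21863/20523.
Then q = ((-23/20) − (59/120)·(-21863/20523))/(6001/14400) = -10280/6841.

p = -1.0653, q = -1.5027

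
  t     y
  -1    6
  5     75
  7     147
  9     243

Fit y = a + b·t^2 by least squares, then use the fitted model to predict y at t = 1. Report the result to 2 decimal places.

ŷ = 4.99

With design matrix M, MᵀM = [[4, 156]; [156, 9588]] and Mᵀy = [471, 28767]ᵀ.
Δ = 4·9588 − 156² = 14016.
a = (471·9588 − 156·28767)/14016 = 1179/584; b = (4·28767 − 156·471)/14016 = 1733/584.
At t = 1: ŷ = (1179/584)·(1) + (1733/584)·(1) = 364/73.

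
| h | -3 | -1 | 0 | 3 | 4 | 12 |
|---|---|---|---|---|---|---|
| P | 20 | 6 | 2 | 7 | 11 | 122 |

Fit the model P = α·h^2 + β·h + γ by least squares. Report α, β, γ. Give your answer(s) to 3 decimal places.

α = 1.006, β = -2.184, γ = 3.437

With design matrix X, XᵀX = [[21155, 1791, 179]; [1791, 179, 15]; [179, 15, 6]] and XᵀP = [17993, 1463, 168]ᵀ.
Row-reducing yields α = 1306623/1298420, β = -2835307/1298420, γ = 1115777/324605.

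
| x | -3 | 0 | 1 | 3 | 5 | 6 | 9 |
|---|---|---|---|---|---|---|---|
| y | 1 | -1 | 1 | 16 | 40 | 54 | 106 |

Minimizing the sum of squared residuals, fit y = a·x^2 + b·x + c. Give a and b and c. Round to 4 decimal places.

a = 1.0290, b = 2.7342, c = -0.8695

The normal system AᵀA·[a, b, c]ᵀ = Aᵀy is [[8645, 1071, 161]; [1071, 161, 21]; [161, 21, 7]]·[a, b, c]ᵀ = [11684, 1524, 217]ᵀ.
Solving the 3×3 system (Gaussian elimination) gives a = 1455/1414, b = 27063/9898, c = -4303/4949.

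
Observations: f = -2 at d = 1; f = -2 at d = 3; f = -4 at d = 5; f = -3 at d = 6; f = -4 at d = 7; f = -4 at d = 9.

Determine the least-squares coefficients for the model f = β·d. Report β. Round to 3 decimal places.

From the data, Σd·d = 201.
Right-hand side: Σd·f = -110.
XᵀX·[β]ᵀ = Xᵀf becomes [[201]]·[β]ᵀ = [-110]ᵀ.
β = (-110)/201 = -0.547264.

β = -0.547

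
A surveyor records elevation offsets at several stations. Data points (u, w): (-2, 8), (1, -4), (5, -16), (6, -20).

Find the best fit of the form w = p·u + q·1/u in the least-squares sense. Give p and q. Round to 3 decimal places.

p = -3.266, q = -1.116

The normal equations are: 66·p + 4·q = -220;  4·p + (593/450)·q = -218/15.
Eliminating q: (593/450)·(row 1) − 4·(row 2) gives (5323/75)·p = (593/450)·(-220) − 4·(-218/15) = -2086/9, so p = -52150/15969.
Then q = ((-218/15) − 4·(-52150/15969))/(593/450) = -5940/5323.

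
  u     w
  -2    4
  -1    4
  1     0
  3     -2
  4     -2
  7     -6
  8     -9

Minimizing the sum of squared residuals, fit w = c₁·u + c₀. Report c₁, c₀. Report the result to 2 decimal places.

Entries of AᵀA: Σu·u = 144, Σu = 20, Σ1 = 7.
For Aᵀw: Σu·w = -140, Σw = -11.
Determinant 144·7 − 20² = 608.
c₁ = ((-140)·7 − 20·(-11))/608 = -5/4; c₀ = (144·(-11) − 20·(-140))/608 = 2.

c₁ = -1.25, c₀ = 2.00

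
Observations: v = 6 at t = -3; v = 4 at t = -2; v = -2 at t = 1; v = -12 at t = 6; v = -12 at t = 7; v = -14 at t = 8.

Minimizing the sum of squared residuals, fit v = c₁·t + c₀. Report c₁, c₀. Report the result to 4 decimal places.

c₁ = -1.8374, c₀ = 0.2061

Setting ∂/∂c₁ … = 0 gives: 163·c₁ + 17·c₀ = -296;  17·c₁ + 6·c₀ = -30.
(Σt·t = 163, Σt = 17, Σ1 = 6, Σt·v = -296, Σv = -30.)
det = 163·6 − 17² = 689.
c₁ = ((-296)·6 − 17·(-30))/689 = -1266/689; c₀ = (163·(-30) − 17·(-296))/689 = 142/689.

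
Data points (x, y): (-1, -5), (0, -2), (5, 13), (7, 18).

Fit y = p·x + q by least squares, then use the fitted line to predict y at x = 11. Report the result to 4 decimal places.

Compute the Gram sums: Σx·x = 75, Σx = 11, Σ1 = 4.
Moment sums: Σx·y = 196, Σy = 24.
AᵀA·[p, q]ᵀ = Aᵀy becomes [[75, 11]; [11, 4]]·[p, q]ᵀ = [196, 24]ᵀ.
Eliminating q: 4·(row 1) − 11·(row 2) gives 179·p = 4·196 − 11·24 = 520, so p = 520/179.
Then q = (24 − 11·(520/179))/4 = -356/179.
At x = 11: ŷ = (520/179)·(11) + (-356/179)·(1) = 5364/179.

ŷ = 29.9665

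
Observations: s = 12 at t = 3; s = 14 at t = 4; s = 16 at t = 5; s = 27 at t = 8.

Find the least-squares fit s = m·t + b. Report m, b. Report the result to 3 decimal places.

The normal system MᵀM·[m, b]ᵀ = Mᵀs is [[114, 20]; [20, 4]]·[m, b]ᵀ = [388, 69]ᵀ.
det = 114·4 − 20² = 56.
m = (388·4 − 20·69)/56 = 43/14; b = (114·69 − 20·388)/56 = 53/28.

m = 3.071, b = 1.893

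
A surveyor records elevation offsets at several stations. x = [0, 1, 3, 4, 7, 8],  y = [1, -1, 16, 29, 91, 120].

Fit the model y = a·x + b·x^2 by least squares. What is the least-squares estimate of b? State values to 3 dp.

b = 1.971

With design matrix A, AᵀA = [[139, 947]; [947, 6835]] and Aᵀy = [1760, 12746]ᵀ.
det = 139·6835 − 947² = 53256.
a = (1760·6835 − 947·12746)/53256 = -20431/26628; b = (139·12746 − 947·1760)/53256 = 52487/26628.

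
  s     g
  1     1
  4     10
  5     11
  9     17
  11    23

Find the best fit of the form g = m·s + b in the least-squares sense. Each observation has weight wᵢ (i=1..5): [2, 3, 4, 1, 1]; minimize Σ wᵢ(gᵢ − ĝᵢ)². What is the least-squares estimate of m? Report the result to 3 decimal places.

m = 2.054

Compute the Gram sums: Σwᵢ·s·s = 352, Σwᵢ·s = 54, Σwᵢ·1 = 11.
Moment sums: Σwᵢ·s·g = 748, Σwᵢ·g = 116.
Determinant 352·11 − 54² = 956.
m = (748·11 − 54·116)/956 = 491/239; b = (352·116 − 54·748)/956 = 110/239.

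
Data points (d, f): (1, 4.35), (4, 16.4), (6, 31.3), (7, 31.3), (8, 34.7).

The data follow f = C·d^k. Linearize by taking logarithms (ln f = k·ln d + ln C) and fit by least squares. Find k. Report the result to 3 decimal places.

Taking logs, ln f = k·ln d + ln C, so regress ln f on ln d.
Σln d = 7.2034, Σ(ln d)² = 13.2429, Σln f = 14.7014, Σln d·ln f = 24.1242.
Equations: 13.2429·k + 7.2034·ln C = 24.1242;  7.2034·k + 5·ln C = 14.7014.
Δ = 13.2429·5 − (7.2034)² = 14.3252; k = (24.1242·5 − 7.2034·14.7014)/14.3252 = 1.02760, ln C = (13.2429·14.7014 − 7.2034·24.1242)/14.3252 = 1.45984.

k = 1.028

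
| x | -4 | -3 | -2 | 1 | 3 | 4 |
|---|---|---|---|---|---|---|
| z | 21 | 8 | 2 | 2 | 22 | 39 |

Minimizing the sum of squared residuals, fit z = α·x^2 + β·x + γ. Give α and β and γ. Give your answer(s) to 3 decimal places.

α = 1.999, β = 2.249, γ = -2.282

Entries of AᵀA: Σx^2·x^2 = 691, Σx^2·x = -7, Σx^2 = 55, Σx·x = 55, Σx = -1, Σ1 = 6.
For Aᵀz: Σx^2·z = 1240, Σx·z = 112, Σz = 94.
So AᵀA·[α, β, γ]ᵀ = Aᵀz: [[691, -7, 55]; [-7, 55, -1]; [55, -1, 6]]·[α, β, γ]ᵀ = [1240, 112, 94]ᵀ.
Inverting the 3×3 Gram matrix, [α, β, γ]ᵀ = [30703/15360, 34549/15360, -5841/2560]ᵀ.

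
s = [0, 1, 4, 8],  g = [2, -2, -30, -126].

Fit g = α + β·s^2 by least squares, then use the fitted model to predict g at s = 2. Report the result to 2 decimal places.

The normal system MᵀM·[α, β]ᵀ = Mᵀg is [[4, 81]; [81, 4353]]·[α, β]ᵀ = [-156, -8546]ᵀ.
det = 4·4353 − 81² = 10851.
α = ((-156)·4353 − 81·(-8546))/10851 = 4386/3617; β = (4·(-8546) − 81·(-156))/10851 = -21548/10851.
At s = 2: ĝ = (4386/3617)·(1) + (-21548/10851)·(4) = -73034/10851.

ĝ = -6.73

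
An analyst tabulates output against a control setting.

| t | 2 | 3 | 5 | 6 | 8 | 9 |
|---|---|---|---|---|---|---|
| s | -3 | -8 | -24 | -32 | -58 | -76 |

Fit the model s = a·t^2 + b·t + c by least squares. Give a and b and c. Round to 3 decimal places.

a = -0.958, b = 0.288, c = -0.107

MᵀM·[a, b, c]ᵀ = Mᵀs reads: 12675·a + 1617·b + 219·c = -11704;  1617·a + 219·b + 33·c = -1490;  219·a + 33·b + 6·c = -201.
Inverting the 3×3 Gram matrix, [a, b, c]ᵀ = [-23/24, 173/600, -8/75]ᵀ.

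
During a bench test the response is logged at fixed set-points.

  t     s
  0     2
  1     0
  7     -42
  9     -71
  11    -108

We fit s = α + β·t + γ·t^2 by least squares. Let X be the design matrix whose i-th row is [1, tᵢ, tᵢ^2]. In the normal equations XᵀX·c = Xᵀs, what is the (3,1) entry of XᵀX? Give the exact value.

Row 3 ↔ basis t^2, column 1 ↔ basis 1, so (XᵀX)_{3,1} = Σᵢ t^2 = (0)·(1) + (1)·(1) + (49)·(1) + (81)·(1) + (121)·(1) = 252.

252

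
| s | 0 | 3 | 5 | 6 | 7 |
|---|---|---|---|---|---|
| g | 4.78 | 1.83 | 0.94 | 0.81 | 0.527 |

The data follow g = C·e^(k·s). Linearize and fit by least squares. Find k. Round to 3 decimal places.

k = -0.309

With ln gᵢ as the transformed response and sᵢ as the regressor:
Sums: Σs = 21.0000, Σ(s)² = 119.0000, Σln g = 1.2556, Σs·ln g = -4.2446.
Normal system: [[119.0000, 21.0000]; [21.0000, 5]]·[k, ln C]ᵀ = [-4.2446, 1.2556]ᵀ.
Solving (det = 154.0000): k = -0.30903, ln C = 1.54905.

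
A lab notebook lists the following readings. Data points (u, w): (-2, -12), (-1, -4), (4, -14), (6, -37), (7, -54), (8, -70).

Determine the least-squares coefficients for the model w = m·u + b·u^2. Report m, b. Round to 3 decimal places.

m = 2.439, b = -1.423

From the data, Σu·u = 170, Σu·u^2 = 1126, Σu^2·u^2 = 8066.
And Σu·w = -1188, Σu^2·w = -8734.
Eliminating b: 8066·(row 1) − 1126·(row 2) gives 103344·m = 8066·(-1188) − 1126·(-8734) = 252076, so m = 63019/25836.
Then b = ((-8734) − 1126·(63019/25836))/8066 = -36773/25836.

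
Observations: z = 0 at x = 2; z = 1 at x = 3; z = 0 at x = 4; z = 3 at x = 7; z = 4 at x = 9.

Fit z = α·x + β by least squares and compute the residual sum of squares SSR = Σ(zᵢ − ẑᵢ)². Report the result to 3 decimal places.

Setting ∂/∂α … = 0 gives: 159·α + 25·β = 60;  25·α + 5·β = 8.
Eliminating β: 5·(row 1) − 25·(row 2) gives 170·α = 5·60 − 25·8 = 100, so α = 10/17.
Then β = (8 − 25·(10/17))/5 = -114/85.
Residuals: 14/85, 49/85, -86/85, 19/85, 4/85; SSR = 122/85.

SSR = 1.435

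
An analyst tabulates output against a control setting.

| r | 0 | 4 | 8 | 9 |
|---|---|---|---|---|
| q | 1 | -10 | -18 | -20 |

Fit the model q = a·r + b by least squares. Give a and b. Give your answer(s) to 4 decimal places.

a = -2.3103, b = 0.3793

Entries of XᵀX: Σr·r = 161, Σr = 21, Σ1 = 4.
And Σr·q = -364, Σq = -47.
So XᵀX·[a, b]ᵀ = Xᵀq: [[161, 21]; [21, 4]]·[a, b]ᵀ = [-364, -47]ᵀ.
Eliminating b: 4·(row 1) − 21·(row 2) gives 203·a = 4·(-364) − 21·(-47) = -469, so a = -67/29.
Then b = ((-47) − 21·(-67/29))/4 = 11/29.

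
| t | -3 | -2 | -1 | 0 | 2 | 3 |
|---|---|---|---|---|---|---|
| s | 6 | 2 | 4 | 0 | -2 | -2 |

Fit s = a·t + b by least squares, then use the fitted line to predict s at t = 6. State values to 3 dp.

Setting ∂/∂a … = 0 gives: 27·a + (-1)·b = -36;  (-1)·a + 6·b = 8.
Eliminating b: 6·(row 1) − (-1)·(row 2) gives 161·a = 6·(-36) − (-1)·8 = -208, so a = -208/161.
Then b = (8 − (-1)·(-208/161))/6 = 180/161.
At t = 6: ŝ = (-208/161)·(6) + (180/161)·(1) = -1068/161.

ŝ = -6.634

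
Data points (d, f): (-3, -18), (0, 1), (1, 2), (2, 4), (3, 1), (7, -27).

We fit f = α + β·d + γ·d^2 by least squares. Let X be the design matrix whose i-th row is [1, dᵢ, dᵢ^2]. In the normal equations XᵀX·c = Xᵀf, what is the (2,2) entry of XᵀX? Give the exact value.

Row 2 ↔ basis d, column 2 ↔ basis d, so (XᵀX)_{2,2} = Σᵢ (d)·(d) = (-3)·(-3) + (0)·(0) + (1)·(1) + (2)·(2) + (3)·(3) + (7)·(7) = 72.

72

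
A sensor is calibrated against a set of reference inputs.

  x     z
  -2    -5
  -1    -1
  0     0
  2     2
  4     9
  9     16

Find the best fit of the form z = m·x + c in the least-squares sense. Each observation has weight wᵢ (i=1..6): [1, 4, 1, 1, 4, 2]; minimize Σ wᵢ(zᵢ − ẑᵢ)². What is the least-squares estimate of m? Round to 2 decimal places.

From the data, Σwᵢ·x·x = 238, Σwᵢ·x = 30, Σwᵢ·1 = 13.
Moment sums: Σwᵢ·x·z = 450, Σwᵢ·z = 61.
Eliminating c: 13·(row 1) − 30·(row 2) gives 2194·m = 13·450 − 30·61 = 4020, so m = 2010/1097.
Then c = (61 − 30·(2010/1097))/13 = 509/1097.

m = 1.83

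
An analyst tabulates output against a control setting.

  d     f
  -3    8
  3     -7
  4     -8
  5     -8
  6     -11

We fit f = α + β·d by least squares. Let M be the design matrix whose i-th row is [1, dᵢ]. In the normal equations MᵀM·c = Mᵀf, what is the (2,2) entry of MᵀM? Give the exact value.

95

Row 2 ↔ basis d, column 2 ↔ basis d, so (MᵀM)_{2,2} = Σᵢ (d)·(d) = (-3)·(-3) + (3)·(3) + (4)·(4) + (5)·(5) + (6)·(6) = 95.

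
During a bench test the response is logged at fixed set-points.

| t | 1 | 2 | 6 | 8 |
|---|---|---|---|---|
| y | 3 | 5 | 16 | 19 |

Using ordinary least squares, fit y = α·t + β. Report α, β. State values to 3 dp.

Entries of AᵀA: Σt·t = 105, Σt = 17, Σ1 = 4.
Moment sums: Σt·y = 261, Σy = 43.
AᵀA·[α, β]ᵀ = Aᵀy becomes [[105, 17]; [17, 4]]·[α, β]ᵀ = [261, 43]ᵀ.
Eliminating β: 4·(row 1) − 17·(row 2) gives 131·α = 4·261 − 17·43 = 313, so α = 313/131.
Then β = (43 − 17·(313/131))/4 = 78/131.

α = 2.389, β = 0.595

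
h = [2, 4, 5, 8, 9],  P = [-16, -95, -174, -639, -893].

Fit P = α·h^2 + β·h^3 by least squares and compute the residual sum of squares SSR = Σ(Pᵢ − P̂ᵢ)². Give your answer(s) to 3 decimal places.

Normal-equation sums: Σh^2·h^2 = 11554, Σh^2·h^3 = 95998, Σh^3·h^3 = 813370.
And Σh^2·P = -119163, Σh^3·P = -1006123.
Normal equations: [[11554, 95998]; [95998, 813370]]·[α, β]ᵀ = [-119163, -1006123]ᵀ.
det = 11554·813370 − 95998² = 182060976.
α = ((-119163)·813370 − 95998·(-1006123))/182060976 = -84453389/45515244; β = (11554·(-1006123) − 95998·(-119163))/182060976 = -46333867/45515244.
Residuals: -4939853/11378811, -610539/3792937, -4146089/11378811, 10928971/11378811, -2249945/3792937; SSR = 18450935/11378811.

SSR = 1.622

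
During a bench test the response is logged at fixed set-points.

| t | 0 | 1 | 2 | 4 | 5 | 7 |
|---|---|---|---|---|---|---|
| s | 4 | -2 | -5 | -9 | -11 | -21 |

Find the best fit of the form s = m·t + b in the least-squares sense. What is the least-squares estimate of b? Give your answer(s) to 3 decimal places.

b = 2.727

Entries of MᵀM: Σt·t = 95, Σt = 19, Σ1 = 6.
Moment sums: Σt·s = -250, Σs = -44.
MᵀM·[m, b]ᵀ = Mᵀs becomes [[95, 19]; [19, 6]]·[m, b]ᵀ = [-250, -44]ᵀ.
Determinant 95·6 − 19² = 209.
m = ((-250)·6 − 19·(-44))/209 = -664/209; b = (95·(-44) − 19·(-250))/209 = 30/11.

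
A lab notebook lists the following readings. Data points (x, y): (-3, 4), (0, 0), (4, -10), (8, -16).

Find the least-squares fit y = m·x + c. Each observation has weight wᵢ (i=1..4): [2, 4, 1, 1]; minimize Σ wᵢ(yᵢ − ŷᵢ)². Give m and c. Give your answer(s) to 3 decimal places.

Normal-equation sums: Σwᵢ·x·x = 98, Σwᵢ·x = 6, Σwᵢ·1 = 8.
Right-hand side: Σwᵢ·x·y = -192, Σwᵢ·y = -18.
Determinant 98·8 − 6² = 748.
m = ((-192)·8 − 6·(-18))/748 = -21/11; c = (98·(-18) − 6·(-192))/748 = -9/11.

m = -1.909, c = -0.818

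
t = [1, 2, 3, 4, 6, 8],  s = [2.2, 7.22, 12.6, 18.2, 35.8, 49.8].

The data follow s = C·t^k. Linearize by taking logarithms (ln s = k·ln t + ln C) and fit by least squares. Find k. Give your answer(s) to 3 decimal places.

k = 1.497

With ln sᵢ as the transformed response and ln tᵢ as the regressor:
AᵀA = [[11.1437, 7.0493]; [7.0493, 6]], rhs = [22.7133, 15.6864]ᵀ  (here Σln t = 7.0493, Σ(ln t)² = 11.1437, Σln s = 15.6864, Σln t·ln s = 22.7133).
Δ = 11.1437·6 − (7.0493)² = 17.1702; k = (22.7133·6 − 7.0493·15.6864)/17.1702 = 1.49694, ln C = (11.1437·15.6864 − 7.0493·22.7133)/17.1702 = 0.85569.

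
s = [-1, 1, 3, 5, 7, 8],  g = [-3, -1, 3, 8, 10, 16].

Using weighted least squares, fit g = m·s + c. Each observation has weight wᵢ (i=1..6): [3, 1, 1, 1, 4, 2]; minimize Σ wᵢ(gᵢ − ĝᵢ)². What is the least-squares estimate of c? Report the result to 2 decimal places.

c = -1.75

Normal-equation sums: Σwᵢ·s·s = 362, Σwᵢ·s = 50, Σwᵢ·1 = 12.
Moment sums: Σwᵢ·s·g = 593, Σwᵢ·g = 73.
XᵀWX·[m, c]ᵀ = XᵀWg becomes [[362, 50]; [50, 12]]·[m, c]ᵀ = [593, 73]ᵀ.
Δ = 362·12 − 50² = 1844.
m = (593·12 − 50·73)/1844 = 1733/922; c = (362·73 − 50·593)/1844 = -806/461.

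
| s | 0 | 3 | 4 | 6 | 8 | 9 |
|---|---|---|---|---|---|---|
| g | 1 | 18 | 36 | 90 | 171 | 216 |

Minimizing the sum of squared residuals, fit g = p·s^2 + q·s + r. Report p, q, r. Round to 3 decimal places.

Entries of MᵀM: Σs^2·s^2 = 12290, Σs^2·s = 1548, Σs^2 = 206, Σs·s = 206, Σs = 30, Σ1 = 6.
Moment sums: Σs^2·g = 32418, Σs·g = 4050, Σg = 532.
So MᵀM·[p, q, r]ᵀ = Mᵀg: [[12290, 1548, 206]; [1548, 206, 30]; [206, 30, 6]]·[p, q, r]ᵀ = [32418, 4050, 532]ᵀ.
Row-reducing yields p = 7771/2555, q = -1209/365, r = 2054/2555.

p = 3.041, q = -3.312, r = 0.804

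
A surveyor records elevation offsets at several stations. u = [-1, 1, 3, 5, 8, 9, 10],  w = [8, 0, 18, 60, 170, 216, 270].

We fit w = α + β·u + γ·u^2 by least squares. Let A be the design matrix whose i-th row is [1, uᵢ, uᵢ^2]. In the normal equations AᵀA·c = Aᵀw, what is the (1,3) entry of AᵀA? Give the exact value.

Row 1 ↔ basis 1, column 3 ↔ basis u^2, so (AᵀA)_{1,3} = Σᵢ u^2 = (1)·(1) + (1)·(1) + (1)·(9) + (1)·(25) + (1)·(64) + (1)·(81) + (1)·(100) = 281.

281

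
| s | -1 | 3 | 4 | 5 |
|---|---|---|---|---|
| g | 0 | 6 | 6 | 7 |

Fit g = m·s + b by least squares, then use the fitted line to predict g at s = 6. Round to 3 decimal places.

ĝ = 8.627

The normal equations are: 51·m + 11·b = 77;  11·m + 4·b = 19.
(Σs·s = 51, Σs = 11, Σ1 = 4, Σs·g = 77, Σg = 19.)
Eliminating b: 4·(row 1) − 11·(row 2) gives 83·m = 4·77 − 11·19 = 99, so m = 99/83.
Then b = (19 − 11·(99/83))/4 = 122/83.
At s = 6: ĝ = (99/83)·(6) + (122/83)·(1) = 716/83.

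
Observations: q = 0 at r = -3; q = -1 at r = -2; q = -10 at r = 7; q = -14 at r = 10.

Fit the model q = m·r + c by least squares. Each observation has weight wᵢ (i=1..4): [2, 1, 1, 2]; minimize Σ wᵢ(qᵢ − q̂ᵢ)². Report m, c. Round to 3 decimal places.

m = -1.065, c = -3.128

Normal-equation sums: Σwᵢ·r·r = 271, Σwᵢ·r = 19, Σwᵢ·1 = 6.
And Σwᵢ·r·q = -348, Σwᵢ·q = -39.
AᵀWA·[m, c]ᵀ = AᵀWq becomes [[271, 19]; [19, 6]]·[m, c]ᵀ = [-348, -39]ᵀ.
Eliminating c: 6·(row 1) − 19·(row 2) gives 1265·m = 6·(-348) − 19·(-39) = -1347, so m = -1347/1265.
Then c = ((-39) − 19·(-1347/1265))/6 = -3957/1265.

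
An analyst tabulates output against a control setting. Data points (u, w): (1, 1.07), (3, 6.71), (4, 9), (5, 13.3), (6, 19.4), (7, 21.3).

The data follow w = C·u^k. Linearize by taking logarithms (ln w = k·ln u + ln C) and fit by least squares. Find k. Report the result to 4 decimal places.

k = 1.5585

Taking logs, ln w = k·ln u + ln C, so regress ln w on ln u.
XᵀX = [[12.7160, 7.8320]; [7.8320, 6]], rhs = [20.5672, 12.7802]ᵀ  (here Σln u = 7.8320, Σ(ln u)² = 12.7160, Σln w = 12.7802, Σln u·ln w = 20.5672).
Solving (det = 14.9557): k = 1.55849, ln C = 0.09569.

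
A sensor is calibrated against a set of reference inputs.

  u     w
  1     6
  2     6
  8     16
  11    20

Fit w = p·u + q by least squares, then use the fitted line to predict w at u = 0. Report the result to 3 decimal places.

ŵ = 3.870

Entries of AᵀA: Σu·u = 190, Σu = 22, Σ1 = 4.
For Aᵀw: Σu·w = 366, Σw = 48.
So AᵀA·[p, q]ᵀ = Aᵀw: [[190, 22]; [22, 4]]·[p, q]ᵀ = [366, 48]ᵀ.
Determinant 190·4 − 22² = 276.
p = (366·4 − 22·48)/276 = 34/23; q = (190·48 − 22·366)/276 = 89/23.
At u = 0: ŵ = (34/23)·(0) + (89/23)·(1) = 89/23.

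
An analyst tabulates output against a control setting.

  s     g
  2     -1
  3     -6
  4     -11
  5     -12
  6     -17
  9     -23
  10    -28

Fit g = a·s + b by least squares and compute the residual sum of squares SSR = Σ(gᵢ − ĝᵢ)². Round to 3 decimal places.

SSR = 12.790

Normal-equation sums: Σs·s = 271, Σs = 39, Σ1 = 7.
And Σs·g = -713, Σg = -98.
So AᵀA·[a, b]ᵀ = Aᵀg: [[271, 39]; [39, 7]]·[a, b]ᵀ = [-713, -98]ᵀ.
Determinant 271·7 − 39² = 376.
a = ((-713)·7 − 39·(-98))/376 = -1169/376; b = (271·(-98) − 39·(-713))/376 = 1249/376.
Residuals: 713/376, 1/188, -709/376, 21/94, -627/376, 78/47, -87/376; SSR = 4809/376.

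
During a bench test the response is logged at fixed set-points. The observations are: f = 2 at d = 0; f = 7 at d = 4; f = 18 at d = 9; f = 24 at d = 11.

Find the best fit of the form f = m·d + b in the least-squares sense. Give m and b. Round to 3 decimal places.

With design matrix M, MᵀM = [[218, 24]; [24, 4]] and Mᵀf = [454, 51]ᵀ.
Eliminating b: 4·(row 1) − 24·(row 2) gives 296·m = 4·454 − 24·51 = 592, so m = 2.
Then b = (51 − 24·2)/4 = 3/4.

m = 2.000, b = 0.750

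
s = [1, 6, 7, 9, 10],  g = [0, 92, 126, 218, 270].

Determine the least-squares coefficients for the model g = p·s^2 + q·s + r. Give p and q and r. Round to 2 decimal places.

p = 2.95, q = -2.39, r = -0.55

From the data, Σs^2·s^2 = 20259, Σs^2·s = 2289, Σs^2 = 267, Σs·s = 267, Σs = 33, Σ1 = 5.
For Aᵀg: Σs^2·g = 54144, Σs·g = 6096, Σg = 706.
Normal equations: [[20259, 2289, 267]; [2289, 267, 33]; [267, 33, 5]]·[p, q, r]ᵀ = [54144, 6096, 706]ᵀ.
Solving the 3×3 system (Gaussian elimination) gives p = 1817/616, q = -1471/616, r = -85/154.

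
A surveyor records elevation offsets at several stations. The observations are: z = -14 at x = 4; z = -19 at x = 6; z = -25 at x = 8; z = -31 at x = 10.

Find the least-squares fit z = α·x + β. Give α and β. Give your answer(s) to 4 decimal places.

α = -2.8500, β = -2.3000

Compute the Gram sums: Σx·x = 216, Σx = 28, Σ1 = 4.
For Aᵀz: Σx·z = -680, Σz = -89.
det = 216·4 − 28² = 80.
α = ((-680)·4 − 28·(-89))/80 = -57/20; β = (216·(-89) − 28·(-680))/80 = -23/10.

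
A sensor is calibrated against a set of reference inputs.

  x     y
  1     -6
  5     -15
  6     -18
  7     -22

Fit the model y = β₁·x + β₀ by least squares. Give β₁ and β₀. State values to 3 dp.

Normal-equation sums: Σx·x = 111, Σx = 19, Σ1 = 4.
For Mᵀy: Σx·y = -343, Σy = -61.
Normal equations: [[111, 19]; [19, 4]]·[β₁, β₀]ᵀ = [-343, -61]ᵀ.
Determinant 111·4 − 19² = 83.
β₁ = ((-343)·4 − 19·(-61))/83 = -213/83; β₀ = (111·(-61) − 19·(-343))/83 = -254/83.

β₁ = -2.566, β₀ = -3.060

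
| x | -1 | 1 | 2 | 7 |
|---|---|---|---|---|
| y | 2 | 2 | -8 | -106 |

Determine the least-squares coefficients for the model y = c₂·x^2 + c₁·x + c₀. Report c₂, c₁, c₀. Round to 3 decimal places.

Entries of MᵀM: Σx^2·x^2 = 2419, Σx^2·x = 351, Σx^2 = 55, Σx·x = 55, Σx = 9, Σ1 = 4.
And Σx^2·y = -5222, Σx·y = -758, Σy = -110.
Inverting the 3×3 Gram matrix, [c₂, c₁, c₀]ᵀ = [-2149/1023, -325/341, 3610/1023]ᵀ.

c₂ = -2.101, c₁ = -0.953, c₀ = 3.529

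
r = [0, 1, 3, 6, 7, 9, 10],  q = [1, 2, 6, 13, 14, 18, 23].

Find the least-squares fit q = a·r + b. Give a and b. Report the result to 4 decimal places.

a = 2.1132, b = 0.1321

The normal system MᵀM·[a, b]ᵀ = Mᵀq is [[276, 36]; [36, 7]]·[a, b]ᵀ = [588, 77]ᵀ.
Determinant 276·7 − 36² = 636.
a = (588·7 − 36·77)/636 = 112/53; b = (276·77 − 36·588)/636 = 7/53.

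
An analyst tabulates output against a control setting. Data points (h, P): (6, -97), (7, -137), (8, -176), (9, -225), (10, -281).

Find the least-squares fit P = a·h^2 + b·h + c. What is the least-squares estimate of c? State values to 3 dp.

MᵀM·[a, b, c]ᵀ = MᵀP reads: 24354·a + 2800·b + 330·c = -67794;  2800·a + 330·b + 40·c = -7784;  330·a + 40·b + 5·c = -916.
Row-reducing yields a = -3, b = 12/5, c = -22/5.

c = -4.400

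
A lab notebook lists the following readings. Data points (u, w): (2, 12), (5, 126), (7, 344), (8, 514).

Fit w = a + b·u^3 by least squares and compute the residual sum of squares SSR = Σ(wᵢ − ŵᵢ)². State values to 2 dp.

The normal system MᵀM·[a, b]ᵀ = Mᵀw is [[4, 988]; [988, 395482]]·[a, b]ᵀ = [996, 397006]ᵀ.
det = 4·395482 − 988² = 605784.
a = (996·395482 − 988·397006)/605784 = 207268/75723; b = (4·397006 − 988·996)/605784 = 75497/75723.
Residuals: 97432/75723, -103295/75723, -18009/25241, 59890/75723; SSR = 352186/75723.

SSR = 4.65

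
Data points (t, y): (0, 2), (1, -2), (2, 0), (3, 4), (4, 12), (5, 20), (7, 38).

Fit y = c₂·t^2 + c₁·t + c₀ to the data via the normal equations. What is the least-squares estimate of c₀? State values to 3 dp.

Forming MᵀM = [[3380, 568, 104]; [568, 104, 22]; [104, 22, 7]] and Mᵀy = [2588, 424, 74]ᵀ gives MᵀM·[c₂, c₁, c₀]ᵀ = Mᵀy.
Row-reducing yields c₂ = 835/847, c₁ = -1125/847, c₀ = 12/121.

c₀ = 0.099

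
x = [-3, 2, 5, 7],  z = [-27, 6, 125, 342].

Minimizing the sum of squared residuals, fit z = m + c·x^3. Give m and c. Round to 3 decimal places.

m = -0.720, c = 1.000

With design matrix A, AᵀA = [[4, 449]; [449, 134067]] and Aᵀz = [446, 133708]ᵀ.
Eliminating c: 134067·(row 1) − 449·(row 2) gives 334667·m = 134067·446 − 449·133708 = -241010, so m = -241010/334667.
Then c = (133708 − 449·(-241010/334667))/134067 = 334578/334667.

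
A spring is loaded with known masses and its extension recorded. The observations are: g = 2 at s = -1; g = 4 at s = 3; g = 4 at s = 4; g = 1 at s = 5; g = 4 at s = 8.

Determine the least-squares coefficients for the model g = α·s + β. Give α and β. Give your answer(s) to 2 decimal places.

XᵀX·[α, β]ᵀ = Xᵀg reads: 115·α + 19·β = 63;  19·α + 5·β = 15.
(Σs·s = 115, Σs = 19, Σ1 = 5, Σs·g = 63, Σg = 15.)
det = 115·5 − 19² = 214.
α = (63·5 − 19·15)/214 = 15/107; β = (115·15 − 19·63)/214 = 264/107.

α = 0.14, β = 2.47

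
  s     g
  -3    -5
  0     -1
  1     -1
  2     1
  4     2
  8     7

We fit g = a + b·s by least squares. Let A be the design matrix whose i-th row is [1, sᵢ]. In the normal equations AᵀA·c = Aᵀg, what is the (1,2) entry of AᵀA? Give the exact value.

Row 1 ↔ basis 1, column 2 ↔ basis s, so (AᵀA)_{1,2} = Σᵢ s = (1)·(-3) + (1)·(0) + (1)·(1) + (1)·(2) + (1)·(4) + (1)·(8) = 12.

12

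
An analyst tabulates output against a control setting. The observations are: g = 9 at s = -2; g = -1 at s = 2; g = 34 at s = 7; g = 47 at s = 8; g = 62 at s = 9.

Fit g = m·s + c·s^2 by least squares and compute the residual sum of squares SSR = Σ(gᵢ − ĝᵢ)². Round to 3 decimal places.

SSR = 0.142

Normal-equation sums: Σs·s = 202, Σs·s^2 = 1584, Σs^2·s^2 = 13090.
For Mᵀg: Σs·g = 1152, Σs^2·g = 9728.
So MᵀM·[m, c]ᵀ = Mᵀg: [[202, 1584]; [1584, 13090]]·[m, c]ᵀ = [1152, 9728]ᵀ.
det = 202·13090 − 1584² = 135124.
m = (1152·13090 − 1584·9728)/135124 = -7488/3071; c = (202·9728 − 1584·1152)/135124 = 35072/33781.
Residuals: -995/33781, -9333/33781, 6602/33781, 2043/33781, -5098/33781; SSR = 4791/33781.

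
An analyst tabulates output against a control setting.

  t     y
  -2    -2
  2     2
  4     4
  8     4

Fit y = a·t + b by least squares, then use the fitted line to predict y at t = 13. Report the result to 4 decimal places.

Compute the Gram sums: Σt·t = 88, Σt = 12, Σ1 = 4.
And Σt·y = 56, Σy = 8.
Determinant 88·4 − 12² = 208.
a = (56·4 − 12·8)/208 = 8/13; b = (88·8 − 12·56)/208 = 2/13.
At t = 13: ŷ = (8/13)·(13) + (2/13)·(1) = 106/13.

ŷ = 8.1538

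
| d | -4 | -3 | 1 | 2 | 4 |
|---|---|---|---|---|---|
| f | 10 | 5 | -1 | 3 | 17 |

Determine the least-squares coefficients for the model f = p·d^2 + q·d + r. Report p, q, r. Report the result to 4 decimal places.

p = 1.0138, q = 0.7880, r = -2.5273

The normal equations are: 610·p + (-18)·q + 46·r = 488;  (-18)·p + 46·q + 0·r = 18;  46·p + 0·q + 5·r = 34.
Inverting the 3×3 Gram matrix, [p, q, r]ᵀ = [10479/10336, 8145/10336, -13061/5168]ᵀ.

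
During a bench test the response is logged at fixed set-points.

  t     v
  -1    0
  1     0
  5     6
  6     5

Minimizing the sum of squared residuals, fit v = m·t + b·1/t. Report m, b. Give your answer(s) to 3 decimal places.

m = 1.015, b = -0.979

The normal equations are: 63·m + 4·b = 60;  4·m + (1861/900)·b = 61/30.
(Σt·t = 63, Σt·1/t = 4, Σ1/t·1/t = 1861/900, Σt·v = 60, Σ1/t·v = 61/30.)
Eliminating b: (1861/900)·(row 1) − 4·(row 2) gives (11427/100)·m = (1861/900)·60 − 4·(61/30) = 1739/15, so m = 34780/34281.
Then b = ((61/30) − 4·(34780/34281))/(1861/900) = -3730/3809.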